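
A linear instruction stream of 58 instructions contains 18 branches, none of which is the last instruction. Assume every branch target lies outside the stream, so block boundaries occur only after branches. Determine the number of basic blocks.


With no in-sequence branch targets, the leaders are the first instruction plus the instruction after each branch.
Number of basic blocks = branches + 1
= 18 + 1 = 19

19


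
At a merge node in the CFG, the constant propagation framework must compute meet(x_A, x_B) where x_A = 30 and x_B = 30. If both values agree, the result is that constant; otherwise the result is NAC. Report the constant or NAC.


Meet operation: if both paths give the same constant, result is that constant; if they differ, result is NAC (not-a-constant).
Path A: 30, Path B: 30 -> equal
Result: constant -> 30

30


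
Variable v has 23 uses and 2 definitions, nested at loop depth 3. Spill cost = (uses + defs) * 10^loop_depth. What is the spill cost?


uses + defs = 23 + 2 = 25
10^3 = 1000
Spill cost = 25 * 1000 = 25000

25000


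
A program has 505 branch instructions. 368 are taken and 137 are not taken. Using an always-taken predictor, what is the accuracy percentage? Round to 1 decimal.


Predictor: always-taken
Correct predictions = 368
Accuracy = 368 / 505 * 100 = 72.9%

72.9


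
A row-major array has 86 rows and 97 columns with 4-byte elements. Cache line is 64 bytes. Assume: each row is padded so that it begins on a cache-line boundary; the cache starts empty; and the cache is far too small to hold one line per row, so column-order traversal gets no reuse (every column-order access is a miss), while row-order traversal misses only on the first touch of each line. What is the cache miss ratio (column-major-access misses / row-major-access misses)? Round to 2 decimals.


Each row occupies 97 * 4 = 388 bytes and starts on a line boundary, so it spans ceil(388 / 64) = 7 cache lines.
Row-major traversal misses (one per line touched): 86 * ceil(97 * 4 / 64) = 602
Column-major traversal misses (no reuse, every access misses): 86 * 97 = 8342
Ratio = 8342 / 602 = 13.86

13.86


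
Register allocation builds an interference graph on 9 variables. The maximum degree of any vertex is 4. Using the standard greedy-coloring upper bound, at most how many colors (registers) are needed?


Greedy coloring never needs more than (max_degree + 1) colors: when coloring a vertex, at most max_degree neighbors are already colored.
Upper bound = 4 + 1 = 5

5


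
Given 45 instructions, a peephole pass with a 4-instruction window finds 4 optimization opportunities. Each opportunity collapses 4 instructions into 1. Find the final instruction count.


Each match removes 3 instructions.
Total removed = 4 * 3 = 12
Remaining = 45 - 12 = 33

33


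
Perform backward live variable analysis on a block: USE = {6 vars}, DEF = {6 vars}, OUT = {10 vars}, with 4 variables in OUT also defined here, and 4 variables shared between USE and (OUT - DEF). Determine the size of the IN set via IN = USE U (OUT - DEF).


OUT - DEF: 10 - 4 = 6
|IN| = |USE| + |OUT - DEF| - |USE ∩ (OUT - DEF)| = 6 + 6 - 4 = 8

8


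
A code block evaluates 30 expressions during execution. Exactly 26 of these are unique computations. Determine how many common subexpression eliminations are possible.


CSE count = total expressions - unique expressions
= 30 - 26 = 4

4


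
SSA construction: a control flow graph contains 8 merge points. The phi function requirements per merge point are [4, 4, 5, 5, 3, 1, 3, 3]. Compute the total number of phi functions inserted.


Total phi functions = sum of phi functions at each join node
= 4 + 4 + 5 + 5 + 3 + 1 + 3 + 3 = 28

28


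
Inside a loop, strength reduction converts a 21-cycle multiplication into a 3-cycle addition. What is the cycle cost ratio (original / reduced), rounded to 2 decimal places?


Ratio = mult_cost / add_cost = 21 / 3 = 7.0

7.0


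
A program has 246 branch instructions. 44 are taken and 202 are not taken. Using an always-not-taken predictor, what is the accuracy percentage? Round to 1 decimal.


Predictor: always-not-taken
Correct predictions = 202
Accuracy = 202 / 246 * 100 = 82.1%

82.1


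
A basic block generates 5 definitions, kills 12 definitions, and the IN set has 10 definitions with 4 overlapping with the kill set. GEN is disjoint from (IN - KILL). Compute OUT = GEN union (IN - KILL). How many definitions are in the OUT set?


IN - KILL: 10 - 4 = 6 surviving definitions
OUT = GEN + surviving = 5 + 6 = 11

11


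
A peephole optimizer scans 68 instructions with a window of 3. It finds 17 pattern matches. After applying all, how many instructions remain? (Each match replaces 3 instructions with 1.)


Each match removes 2 instructions.
Total removed = 17 * 2 = 34
Remaining = 68 - 34 = 34

34


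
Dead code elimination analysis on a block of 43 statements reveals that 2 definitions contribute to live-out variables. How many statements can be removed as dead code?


Dead code = total statements - live definitions
= 43 - 2 = 41

41


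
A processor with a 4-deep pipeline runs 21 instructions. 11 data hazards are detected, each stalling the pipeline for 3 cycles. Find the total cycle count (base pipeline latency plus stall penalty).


Base cycles = 4 + 21 - 1 = 24
Total stalls = 11 * 3 = 33
Total = 24 + 33 = 57

57


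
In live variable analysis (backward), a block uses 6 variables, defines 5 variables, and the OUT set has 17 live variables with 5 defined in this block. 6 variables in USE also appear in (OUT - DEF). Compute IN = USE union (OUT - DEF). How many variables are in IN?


OUT - DEF: 17 - 5 = 12
|IN| = |USE| + |OUT - DEF| - |USE ∩ (OUT - DEF)| = 6 + 12 - 6 = 12

12


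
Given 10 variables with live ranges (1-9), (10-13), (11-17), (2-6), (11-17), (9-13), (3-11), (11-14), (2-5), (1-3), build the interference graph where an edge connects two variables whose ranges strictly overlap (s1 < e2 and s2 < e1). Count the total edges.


Check all pairs for overlapping intervals.
Two intervals (s1,e1) and (s2,e2) overlap if s1 < e2 and s2 < e1.
v0 (1-9) vs v1..v9: overlaps v3, v6, v8, v9 -> 4
v1 (10-13) vs v2..v9: overlaps v2, v4, v5, v6, v7 -> 5
v2 (11-17) vs v3..v9: overlaps v4, v5, v7 -> 3
v3 (2-6) vs v4..v9: overlaps v6, v8, v9 -> 3
v4 (11-17) vs v5..v9: overlaps v5, v7 -> 2
v5 (9-13) vs v6..v9: overlaps v6, v7 -> 2
v6 (3-11) vs v7..v9: overlaps v8 -> 1
v7 (11-14) vs v8..v9: overlaps none -> 0
v8 (2-5) vs v9: overlaps v9 -> 1
Total overlapping pairs = 4 + 5 + 3 + 3 + 2 + 2 + 1 + 0 + 1 = 21

21


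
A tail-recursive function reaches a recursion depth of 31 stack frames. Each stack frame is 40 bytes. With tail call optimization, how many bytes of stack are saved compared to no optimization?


Without TCO: 31 * 40 = 1240 bytes
With TCO: reuse 1 frame = 40 bytes
Savings = 1240 - 40 = 1200

1200


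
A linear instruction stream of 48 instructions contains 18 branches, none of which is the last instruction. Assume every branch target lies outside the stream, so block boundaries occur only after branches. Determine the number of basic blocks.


With no in-sequence branch targets, the leaders are the first instruction plus the instruction after each branch.
Number of basic blocks = branches + 1
= 18 + 1 = 19

19


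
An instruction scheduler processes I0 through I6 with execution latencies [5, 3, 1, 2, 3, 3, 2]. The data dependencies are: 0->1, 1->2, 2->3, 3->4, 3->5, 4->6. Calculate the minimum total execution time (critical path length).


Compute longest path through dependency graph: dist(Ik) = max over predecessors of dist + latency(Ik).
dist(I0) = latency 5 = 5
dist(I1) = dist(I0) + 3 = 5 + 3 = 8
dist(I2) = dist(I1) + 1 = 8 + 1 = 9
dist(I3) = dist(I2) + 2 = 9 + 2 = 11
dist(I4) = dist(I3) + 3 = 11 + 3 = 14
dist(I5) = dist(I3) + 3 = 11 + 3 = 14
dist(I6) = dist(I4) + 2 = 14 + 2 = 16
Critical path = max dist = 16

16


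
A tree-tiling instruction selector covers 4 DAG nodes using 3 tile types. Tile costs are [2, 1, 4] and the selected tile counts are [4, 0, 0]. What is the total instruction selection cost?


Total cost = sum(count_i * cost_i)
= 4*2 + 0*1 + 0*4
= 8

8


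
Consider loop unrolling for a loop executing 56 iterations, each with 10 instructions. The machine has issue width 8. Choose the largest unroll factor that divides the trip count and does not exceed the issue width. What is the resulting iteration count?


Largest divisor of 56 <= 8 is 8
New iterations = 56 / 8 = 7

7


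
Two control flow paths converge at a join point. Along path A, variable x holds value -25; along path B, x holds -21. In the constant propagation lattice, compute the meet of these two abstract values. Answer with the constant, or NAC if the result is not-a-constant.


Meet operation: if both paths give the same constant, result is that constant; if they differ, result is NAC (not-a-constant).
Path A: -25, Path B: -21 -> differ
Result: not-a-constant -> NAC

NAC


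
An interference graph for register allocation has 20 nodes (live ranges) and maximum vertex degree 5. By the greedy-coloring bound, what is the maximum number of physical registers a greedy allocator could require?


Greedy coloring never needs more than (max_degree + 1) colors: when coloring a vertex, at most max_degree neighbors are already colored.
Upper bound = 5 + 1 = 6

6


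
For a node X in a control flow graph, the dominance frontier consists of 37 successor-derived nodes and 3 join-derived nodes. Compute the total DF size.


DF(X) = direct successor contributions + join point contributions
= 37 + 3 = 40

40


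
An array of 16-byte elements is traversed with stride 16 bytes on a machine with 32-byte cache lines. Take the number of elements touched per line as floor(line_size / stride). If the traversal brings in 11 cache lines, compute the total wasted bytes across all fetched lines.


Elements per line = floor(32 / 16) = 2
Bytes used per line = 2 * 16 = 32
Wasted per line = 32 - 32 = 0
Total wasted = 0 * 11 = 0

0


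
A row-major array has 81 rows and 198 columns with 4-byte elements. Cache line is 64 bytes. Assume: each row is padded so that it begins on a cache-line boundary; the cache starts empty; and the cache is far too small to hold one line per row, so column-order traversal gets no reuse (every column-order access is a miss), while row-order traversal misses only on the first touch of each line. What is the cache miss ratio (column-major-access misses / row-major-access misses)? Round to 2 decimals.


Each row occupies 198 * 4 = 792 bytes and starts on a line boundary, so it spans ceil(792 / 64) = 13 cache lines.
Row-major traversal misses (one per line touched): 81 * ceil(198 * 4 / 64) = 1053
Column-major traversal misses (no reuse, every access misses): 81 * 198 = 16038
Ratio = 16038 / 1053 = 15.23

15.23


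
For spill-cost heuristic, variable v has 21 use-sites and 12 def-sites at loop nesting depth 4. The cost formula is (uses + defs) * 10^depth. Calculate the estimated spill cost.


uses + defs = 21 + 12 = 33
10^4 = 10000
Spill cost = 33 * 10000 = 330000

330000


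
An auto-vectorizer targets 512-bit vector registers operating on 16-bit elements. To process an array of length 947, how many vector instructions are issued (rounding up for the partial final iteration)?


Width = 512 / 16 = 32 elements per vector op
Iterations = ceil(947 / 32) = 30

30


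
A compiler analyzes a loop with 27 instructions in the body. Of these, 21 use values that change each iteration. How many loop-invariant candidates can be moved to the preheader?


Invariant candidates = total - loop-dependent
= 27 - 21 = 6

6


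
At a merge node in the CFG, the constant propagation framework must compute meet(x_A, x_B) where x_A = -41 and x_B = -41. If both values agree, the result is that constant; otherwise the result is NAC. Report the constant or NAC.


Meet operation: if both paths give the same constant, result is that constant; if they differ, result is NAC (not-a-constant).
Path A: -41, Path B: -41 -> equal
Result: constant -> -41

-41


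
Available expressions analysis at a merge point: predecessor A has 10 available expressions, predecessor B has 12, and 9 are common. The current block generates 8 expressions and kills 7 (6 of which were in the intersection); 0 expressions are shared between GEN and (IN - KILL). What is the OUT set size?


IN = intersection of predecessors = 9
IN - KILL = 9 - 6 = 3
|OUT| = |GEN| + |IN - KILL| - |GEN ∩ (IN - KILL)| = 8 + 3 - 0 = 11

11


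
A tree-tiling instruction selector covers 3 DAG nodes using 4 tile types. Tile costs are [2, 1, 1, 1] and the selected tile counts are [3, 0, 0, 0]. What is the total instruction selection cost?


Total cost = sum(count_i * cost_i)
= 3*2 + 0*1 + 0*1 + 0*1
= 6

6


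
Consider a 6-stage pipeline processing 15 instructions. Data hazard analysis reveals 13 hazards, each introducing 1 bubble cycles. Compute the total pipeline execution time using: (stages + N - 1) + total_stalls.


Base cycles = 6 + 15 - 1 = 20
Total stalls = 13 * 1 = 13
Total = 20 + 13 = 33

33


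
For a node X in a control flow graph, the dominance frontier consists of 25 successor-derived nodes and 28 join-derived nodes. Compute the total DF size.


DF(X) = direct successor contributions + join point contributions
= 25 + 28 = 53

53


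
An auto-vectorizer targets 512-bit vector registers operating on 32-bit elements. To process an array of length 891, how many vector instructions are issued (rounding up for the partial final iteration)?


Width = 512 / 32 = 16 elements per vector op
Iterations = ceil(891 / 16) = 56

56


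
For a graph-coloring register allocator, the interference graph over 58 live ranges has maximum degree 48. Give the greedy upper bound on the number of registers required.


Greedy coloring never needs more than (max_degree + 1) colors: when coloring a vertex, at most max_degree neighbors are already colored.
Upper bound = 48 + 1 = 49

49


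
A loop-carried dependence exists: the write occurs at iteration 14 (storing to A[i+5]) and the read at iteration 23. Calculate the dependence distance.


Distance = read iteration - write iteration
= 23 - 14 = 9

9


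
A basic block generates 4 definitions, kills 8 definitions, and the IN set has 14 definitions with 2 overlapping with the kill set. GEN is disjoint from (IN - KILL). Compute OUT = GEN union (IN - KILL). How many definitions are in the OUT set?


IN - KILL: 14 - 2 = 12 surviving definitions
OUT = GEN + surviving = 4 + 12 = 16

16


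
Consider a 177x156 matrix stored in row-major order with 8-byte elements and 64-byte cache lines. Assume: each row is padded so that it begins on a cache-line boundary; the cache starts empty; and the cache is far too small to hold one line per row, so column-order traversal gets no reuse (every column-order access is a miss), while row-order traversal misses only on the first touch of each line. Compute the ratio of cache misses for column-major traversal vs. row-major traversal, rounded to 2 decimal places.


Each row occupies 156 * 8 = 1248 bytes and starts on a line boundary, so it spans ceil(1248 / 64) = 20 cache lines.
Row-major traversal misses (one per line touched): 177 * ceil(156 * 8 / 64) = 3540
Column-major traversal misses (no reuse, every access misses): 177 * 156 = 27612
Ratio = 27612 / 3540 = 7.8

7.8


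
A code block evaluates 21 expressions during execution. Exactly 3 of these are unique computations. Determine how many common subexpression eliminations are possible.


CSE count = total expressions - unique expressions
= 21 - 3 = 18

18


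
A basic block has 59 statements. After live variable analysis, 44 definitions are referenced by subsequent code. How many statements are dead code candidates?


Dead code = total statements - live definitions
= 59 - 44 = 15

15


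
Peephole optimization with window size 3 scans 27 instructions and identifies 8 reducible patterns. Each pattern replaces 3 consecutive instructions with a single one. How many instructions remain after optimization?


Each match removes 2 instructions.
Total removed = 8 * 2 = 16
Remaining = 27 - 16 = 11

11


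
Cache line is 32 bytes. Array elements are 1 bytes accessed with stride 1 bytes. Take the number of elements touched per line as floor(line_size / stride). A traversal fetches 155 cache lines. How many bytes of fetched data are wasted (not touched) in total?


Elements per line = floor(32 / 1) = 32
Bytes used per line = 32 * 1 = 32
Wasted per line = 32 - 32 = 0
Total wasted = 0 * 155 = 0

0


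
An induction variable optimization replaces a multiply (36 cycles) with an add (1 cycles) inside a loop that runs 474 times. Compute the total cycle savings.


Per-iteration saving = 36 - 1 = 35
Total saved = 474 * 35 = 16590

16590


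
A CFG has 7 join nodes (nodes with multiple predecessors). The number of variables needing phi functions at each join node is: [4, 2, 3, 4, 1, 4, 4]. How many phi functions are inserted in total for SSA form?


Total phi functions = sum of phi functions at each join node
= 4 + 2 + 3 + 4 + 1 + 4 + 4 = 22

22


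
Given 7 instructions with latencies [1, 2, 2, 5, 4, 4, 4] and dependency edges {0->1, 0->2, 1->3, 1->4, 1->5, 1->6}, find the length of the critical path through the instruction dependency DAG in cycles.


Compute longest path through dependency graph: dist(Ik) = max over predecessors of dist + latency(Ik).
dist(I0) = latency 1 = 1
dist(I1) = dist(I0) + 2 = 1 + 2 = 3
dist(I2) = dist(I0) + 2 = 1 + 2 = 3
dist(I3) = dist(I1) + 5 = 3 + 5 = 8
dist(I4) = dist(I1) + 4 = 3 + 4 = 7
dist(I5) = dist(I1) + 4 = 3 + 4 = 7
dist(I6) = dist(I1) + 4 = 3 + 4 = 7
Critical path = max dist = 8

8


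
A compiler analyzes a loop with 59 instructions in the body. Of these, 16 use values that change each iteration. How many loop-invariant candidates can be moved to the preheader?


Invariant candidates = total - loop-dependent
= 59 - 16 = 43

43


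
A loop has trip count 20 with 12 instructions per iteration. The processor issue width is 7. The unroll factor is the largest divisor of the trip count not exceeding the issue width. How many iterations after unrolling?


Largest divisor of 20 <= 7 is 5
New iterations = 20 / 5 = 4

4


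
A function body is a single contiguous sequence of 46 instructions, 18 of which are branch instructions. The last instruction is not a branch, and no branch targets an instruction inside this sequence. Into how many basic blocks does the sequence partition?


With no in-sequence branch targets, the leaders are the first instruction plus the instruction after each branch.
Number of basic blocks = branches + 1
= 18 + 1 = 19

19


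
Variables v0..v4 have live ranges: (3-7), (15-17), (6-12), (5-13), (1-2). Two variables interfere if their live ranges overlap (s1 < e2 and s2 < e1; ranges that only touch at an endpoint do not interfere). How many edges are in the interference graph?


Check all pairs for overlapping intervals.
Two intervals (s1,e1) and (s2,e2) overlap if s1 < e2 and s2 < e1.
v0 (3-7) vs v1..v4: overlaps v2, v3 -> 2
v1 (15-17) vs v2..v4: overlaps none -> 0
v2 (6-12) vs v3..v4: overlaps v3 -> 1
v3 (5-13) vs v4: overlaps none -> 0
Total overlapping pairs = 2 + 0 + 1 + 0 = 3

3


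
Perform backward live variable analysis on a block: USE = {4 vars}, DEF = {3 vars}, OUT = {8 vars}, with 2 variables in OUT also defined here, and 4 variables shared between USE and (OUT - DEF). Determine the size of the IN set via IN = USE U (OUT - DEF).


OUT - DEF: 8 - 2 = 6
|IN| = |USE| + |OUT - DEF| - |USE ∩ (OUT - DEF)| = 4 + 6 - 4 = 6

6


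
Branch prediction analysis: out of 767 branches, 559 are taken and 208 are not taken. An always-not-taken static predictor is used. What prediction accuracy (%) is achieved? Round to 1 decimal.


Predictor: always-not-taken
Correct predictions = 208
Accuracy = 208 / 767 * 100 = 27.1%

27.1


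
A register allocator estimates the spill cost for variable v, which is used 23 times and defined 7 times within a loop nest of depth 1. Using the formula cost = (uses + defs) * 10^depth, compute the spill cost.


uses + defs = 23 + 7 = 30
10^1 = 10
Spill cost = 30 * 10 = 300

300


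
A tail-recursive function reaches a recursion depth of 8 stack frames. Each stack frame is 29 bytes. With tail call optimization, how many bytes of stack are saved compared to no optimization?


Without TCO: 8 * 29 = 232 bytes
With TCO: reuse 1 frame = 29 bytes
Savings = 232 - 29 = 203

203


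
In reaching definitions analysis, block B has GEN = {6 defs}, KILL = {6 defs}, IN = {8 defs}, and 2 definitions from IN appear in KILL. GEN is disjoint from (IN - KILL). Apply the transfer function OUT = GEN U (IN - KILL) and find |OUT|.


IN - KILL: 8 - 2 = 6 surviving definitions
OUT = GEN + surviving = 6 + 6 = 12

12


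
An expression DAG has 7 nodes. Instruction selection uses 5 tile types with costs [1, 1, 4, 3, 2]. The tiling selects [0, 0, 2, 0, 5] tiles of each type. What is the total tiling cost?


Total cost = sum(count_i * cost_i)
= 0*1 + 0*1 + 2*4 + 0*3 + 5*2
= 18

18


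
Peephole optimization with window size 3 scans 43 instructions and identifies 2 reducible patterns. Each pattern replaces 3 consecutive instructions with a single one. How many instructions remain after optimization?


Each match removes 2 instructions.
Total removed = 2 * 2 = 4
Remaining = 43 - 4 = 39

39


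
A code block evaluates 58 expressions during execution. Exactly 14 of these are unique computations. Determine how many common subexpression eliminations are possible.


CSE count = total expressions - unique expressions
= 58 - 14 = 44

44


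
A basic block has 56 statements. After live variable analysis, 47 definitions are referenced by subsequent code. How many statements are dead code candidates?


Dead code = total statements - live definitions
= 56 - 47 = 9

9


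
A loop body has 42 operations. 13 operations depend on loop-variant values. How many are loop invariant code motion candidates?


Invariant candidates = total - loop-dependent
= 42 - 13 = 29

29


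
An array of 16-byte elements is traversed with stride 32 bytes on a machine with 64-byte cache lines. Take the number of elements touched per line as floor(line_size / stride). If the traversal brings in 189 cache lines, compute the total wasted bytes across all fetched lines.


Elements per line = floor(64 / 32) = 2
Bytes used per line = 2 * 16 = 32
Wasted per line = 64 - 32 = 32
Total wasted = 32 * 189 = 6048

6048


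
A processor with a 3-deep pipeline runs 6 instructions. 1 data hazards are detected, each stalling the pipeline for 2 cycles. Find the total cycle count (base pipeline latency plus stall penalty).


Base cycles = 3 + 6 - 1 = 8
Total stalls = 1 * 2 = 2
Total = 8 + 2 = 10

10


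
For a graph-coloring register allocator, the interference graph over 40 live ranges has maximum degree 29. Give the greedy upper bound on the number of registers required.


Greedy coloring never needs more than (max_degree + 1) colors: when coloring a vertex, at most max_degree neighbors are already colored.
Upper bound = 29 + 1 = 30

30


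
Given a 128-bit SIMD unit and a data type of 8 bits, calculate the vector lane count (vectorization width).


Width = SIMD bits / data type bits
= 128 / 8 = 16

16


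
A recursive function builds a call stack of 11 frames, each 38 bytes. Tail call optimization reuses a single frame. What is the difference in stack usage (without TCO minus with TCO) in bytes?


Without TCO: 11 * 38 = 418 bytes
With TCO: reuse 1 frame = 38 bytes
Savings = 418 - 38 = 380

380


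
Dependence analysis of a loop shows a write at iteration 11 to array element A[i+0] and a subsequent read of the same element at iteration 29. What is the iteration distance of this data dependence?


Distance = read iteration - write iteration
= 29 - 11 = 18

18


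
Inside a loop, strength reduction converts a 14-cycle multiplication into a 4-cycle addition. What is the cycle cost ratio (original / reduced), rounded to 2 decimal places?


Ratio = mult_cost / add_cost = 14 / 4 = 3.5

3.5


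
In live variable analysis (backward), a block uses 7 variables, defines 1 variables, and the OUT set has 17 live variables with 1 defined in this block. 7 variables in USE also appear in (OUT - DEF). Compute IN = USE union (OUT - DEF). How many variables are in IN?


OUT - DEF: 17 - 1 = 16
|IN| = |USE| + |OUT - DEF| - |USE ∩ (OUT - DEF)| = 7 + 16 - 7 = 16

16


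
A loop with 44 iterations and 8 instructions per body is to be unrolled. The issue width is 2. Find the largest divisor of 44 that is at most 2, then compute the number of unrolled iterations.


Largest divisor of 44 <= 2 is 2
New iterations = 44 / 2 = 22

22


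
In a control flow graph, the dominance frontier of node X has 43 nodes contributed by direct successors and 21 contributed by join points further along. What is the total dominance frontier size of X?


DF(X) = direct successor contributions + join point contributions
= 43 + 21 = 64

64


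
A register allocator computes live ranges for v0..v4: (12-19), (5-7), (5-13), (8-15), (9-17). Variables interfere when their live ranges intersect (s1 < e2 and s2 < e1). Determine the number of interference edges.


Check all pairs for overlapping intervals.
Two intervals (s1,e1) and (s2,e2) overlap if s1 < e2 and s2 < e1.
v0 (12-19) vs v1..v4: overlaps v2, v3, v4 -> 3
v1 (5-7) vs v2..v4: overlaps v2 -> 1
v2 (5-13) vs v3..v4: overlaps v3, v4 -> 2
v3 (8-15) vs v4: overlaps v4 -> 1
Total overlapping pairs = 3 + 1 + 2 + 1 = 7

7


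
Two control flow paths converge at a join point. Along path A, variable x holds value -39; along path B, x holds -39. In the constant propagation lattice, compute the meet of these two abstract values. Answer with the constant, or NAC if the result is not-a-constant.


Meet operation: if both paths give the same constant, result is that constant; if they differ, result is NAC (not-a-constant).
Path A: -39, Path B: -39 -> equal
Result: constant -> -39

-39


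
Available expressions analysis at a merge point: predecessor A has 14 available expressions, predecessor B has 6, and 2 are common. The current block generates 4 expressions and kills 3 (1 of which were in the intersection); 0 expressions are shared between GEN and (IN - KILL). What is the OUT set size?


IN = intersection of predecessors = 2
IN - KILL = 2 - 1 = 1
|OUT| = |GEN| + |IN - KILL| - |GEN ∩ (IN - KILL)| = 4 + 1 - 0 = 5

5


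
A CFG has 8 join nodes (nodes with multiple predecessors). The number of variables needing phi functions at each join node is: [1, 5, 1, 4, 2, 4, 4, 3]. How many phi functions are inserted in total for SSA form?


Total phi functions = sum of phi functions at each join node
= 1 + 5 + 1 + 4 + 2 + 4 + 4 + 3 = 24

24


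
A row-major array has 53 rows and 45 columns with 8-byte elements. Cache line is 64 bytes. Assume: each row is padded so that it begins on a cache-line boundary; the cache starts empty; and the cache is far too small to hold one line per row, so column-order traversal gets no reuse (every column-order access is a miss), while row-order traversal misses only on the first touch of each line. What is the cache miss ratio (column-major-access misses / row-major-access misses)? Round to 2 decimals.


Each row occupies 45 * 8 = 360 bytes and starts on a line boundary, so it spans ceil(360 / 64) = 6 cache lines.
Row-major traversal misses (one per line touched): 53 * ceil(45 * 8 / 64) = 318
Column-major traversal misses (no reuse, every access misses): 53 * 45 = 2385
Ratio = 2385 / 318 = 7.5

7.5


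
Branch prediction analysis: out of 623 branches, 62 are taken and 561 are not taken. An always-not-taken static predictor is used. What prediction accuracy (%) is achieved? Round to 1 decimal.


Predictor: always-not-taken
Correct predictions = 561
Accuracy = 561 / 623 * 100 = 90.0%

90.0


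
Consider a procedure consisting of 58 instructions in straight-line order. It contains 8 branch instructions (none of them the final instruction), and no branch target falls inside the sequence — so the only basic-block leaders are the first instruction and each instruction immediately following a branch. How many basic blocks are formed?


With no in-sequence branch targets, the leaders are the first instruction plus the instruction after each branch.
Number of basic blocks = branches + 1
= 8 + 1 = 9

9


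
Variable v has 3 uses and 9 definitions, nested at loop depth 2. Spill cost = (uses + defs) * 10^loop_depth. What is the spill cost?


uses + defs = 3 + 9 = 12
10^2 = 100
Spill cost = 12 * 100 = 1200

1200


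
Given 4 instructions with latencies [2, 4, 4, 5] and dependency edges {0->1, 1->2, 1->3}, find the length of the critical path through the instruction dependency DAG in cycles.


Compute longest path through dependency graph: dist(Ik) = max over predecessors of dist + latency(Ik).
dist(I0) = latency 2 = 2
dist(I1) = dist(I0) + 4 = 2 + 4 = 6
dist(I2) = dist(I1) + 4 = 6 + 4 = 10
dist(I3) = dist(I1) + 5 = 6 + 5 = 11
Critical path = max dist = 11

11


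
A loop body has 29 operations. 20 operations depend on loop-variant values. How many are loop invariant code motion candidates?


Invariant candidates = total - loop-dependent
= 29 - 20 = 9

9


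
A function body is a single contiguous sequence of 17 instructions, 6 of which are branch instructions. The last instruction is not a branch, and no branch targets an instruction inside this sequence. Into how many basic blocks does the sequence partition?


With no in-sequence branch targets, the leaders are the first instruction plus the instruction after each branch.
Number of basic blocks = branches + 1
= 6 + 1 = 7

7


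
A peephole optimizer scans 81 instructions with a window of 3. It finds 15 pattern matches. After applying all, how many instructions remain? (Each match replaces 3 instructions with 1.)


Each match removes 2 instructions.
Total removed = 15 * 2 = 30
Remaining = 81 - 30 = 51

51


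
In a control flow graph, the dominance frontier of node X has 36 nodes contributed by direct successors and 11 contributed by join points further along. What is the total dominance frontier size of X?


DF(X) = direct successor contributions + join point contributions
= 36 + 11 = 47

47


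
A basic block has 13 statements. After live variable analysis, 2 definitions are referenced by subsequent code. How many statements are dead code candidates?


Dead code = total statements - live definitions
= 13 - 2 = 11

11


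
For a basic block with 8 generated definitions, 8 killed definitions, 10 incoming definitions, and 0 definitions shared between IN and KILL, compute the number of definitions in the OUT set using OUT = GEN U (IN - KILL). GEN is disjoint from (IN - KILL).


IN - KILL: 10 - 0 = 10 surviving definitions
OUT = GEN + surviving = 8 + 10 = 18

18


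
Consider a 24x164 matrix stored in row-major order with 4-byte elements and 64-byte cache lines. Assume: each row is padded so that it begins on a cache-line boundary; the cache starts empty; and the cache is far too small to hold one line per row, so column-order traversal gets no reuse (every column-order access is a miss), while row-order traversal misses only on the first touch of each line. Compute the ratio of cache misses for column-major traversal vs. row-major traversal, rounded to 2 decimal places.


Each row occupies 164 * 4 = 656 bytes and starts on a line boundary, so it spans ceil(656 / 64) = 11 cache lines.
Row-major traversal misses (one per line touched): 24 * ceil(164 * 4 / 64) = 264
Column-major traversal misses (no reuse, every access misses): 24 * 164 = 3936
Ratio = 3936 / 264 = 14.91

14.91


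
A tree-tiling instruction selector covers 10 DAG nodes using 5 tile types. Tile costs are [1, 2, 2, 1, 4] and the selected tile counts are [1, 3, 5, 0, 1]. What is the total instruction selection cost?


Total cost = sum(count_i * cost_i)
= 1*1 + 3*2 + 5*2 + 0*1 + 1*4
= 21

21


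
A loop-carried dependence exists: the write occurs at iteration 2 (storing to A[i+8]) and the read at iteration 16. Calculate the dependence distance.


Distance = read iteration - write iteration
= 16 - 2 = 14

14


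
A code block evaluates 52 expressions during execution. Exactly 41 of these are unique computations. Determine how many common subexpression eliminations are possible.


CSE count = total expressions - unique expressions
= 52 - 41 = 11

11


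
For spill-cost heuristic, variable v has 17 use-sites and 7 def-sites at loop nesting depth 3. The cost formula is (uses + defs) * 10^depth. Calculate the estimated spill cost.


uses + defs = 17 + 7 = 24
10^3 = 1000
Spill cost = 24 * 1000 = 24000

24000


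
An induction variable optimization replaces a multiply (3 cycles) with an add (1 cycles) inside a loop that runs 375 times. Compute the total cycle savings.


Per-iteration saving = 3 - 1 = 2
Total saved = 375 * 2 = 750

750


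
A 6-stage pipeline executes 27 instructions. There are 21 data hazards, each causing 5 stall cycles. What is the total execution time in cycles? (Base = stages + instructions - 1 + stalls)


Base cycles = 6 + 27 - 1 = 32
Total stalls = 21 * 5 = 105
Total = 32 + 105 = 137

137


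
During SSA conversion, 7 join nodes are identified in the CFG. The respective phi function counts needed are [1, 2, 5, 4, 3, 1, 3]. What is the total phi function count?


Total phi functions = sum of phi functions at each join node
= 1 + 2 + 5 + 4 + 3 + 1 + 3 = 19

19


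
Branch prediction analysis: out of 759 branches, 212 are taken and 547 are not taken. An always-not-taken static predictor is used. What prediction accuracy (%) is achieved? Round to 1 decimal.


Predictor: always-not-taken
Correct predictions = 547
Accuracy = 547 / 759 * 100 = 72.1%

72.1


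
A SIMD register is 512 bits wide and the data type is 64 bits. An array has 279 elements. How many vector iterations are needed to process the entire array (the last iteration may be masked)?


Width = 512 / 64 = 8 elements per vector op
Iterations = ceil(279 / 8) = 35

35


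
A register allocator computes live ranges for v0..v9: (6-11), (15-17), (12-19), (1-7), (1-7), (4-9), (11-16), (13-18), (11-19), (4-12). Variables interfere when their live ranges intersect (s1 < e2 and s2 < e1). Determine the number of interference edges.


Check all pairs for overlapping intervals.
Two intervals (s1,e1) and (s2,e2) overlap if s1 < e2 and s2 < e1.
v0 (6-11) vs v1..v9: overlaps v3, v4, v5, v9 -> 4
v1 (15-17) vs v2..v9: overlaps v2, v6, v7, v8 -> 4
v2 (12-19) vs v3..v9: overlaps v6, v7, v8 -> 3
v3 (1-7) vs v4..v9: overlaps v4, v5, v9 -> 3
v4 (1-7) vs v5..v9: overlaps v5, v9 -> 2
v5 (4-9) vs v6..v9: overlaps v9 -> 1
v6 (11-16) vs v7..v9: overlaps v7, v8, v9 -> 3
v7 (13-18) vs v8..v9: overlaps v8 -> 1
v8 (11-19) vs v9: overlaps v9 -> 1
Total overlapping pairs = 4 + 4 + 3 + 3 + 2 + 1 + 3 + 1 + 1 = 22

22


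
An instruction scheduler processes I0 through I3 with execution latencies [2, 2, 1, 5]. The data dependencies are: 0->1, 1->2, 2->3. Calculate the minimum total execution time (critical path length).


Compute longest path through dependency graph: dist(Ik) = max over predecessors of dist + latency(Ik).
dist(I0) = latency 2 = 2
dist(I1) = dist(I0) + 2 = 2 + 2 = 4
dist(I2) = dist(I1) + 1 = 4 + 1 = 5
dist(I3) = dist(I2) + 5 = 5 + 5 = 10
Critical path = max dist = 10

10


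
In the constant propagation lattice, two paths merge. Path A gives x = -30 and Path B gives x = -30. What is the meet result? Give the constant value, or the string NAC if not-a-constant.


Meet operation: if both paths give the same constant, result is that constant; if they differ, result is NAC (not-a-constant).
Path A: -30, Path B: -30 -> equal
Result: constant -> -30

-30


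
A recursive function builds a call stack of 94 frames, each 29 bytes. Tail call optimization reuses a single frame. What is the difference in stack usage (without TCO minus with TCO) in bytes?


Without TCO: 94 * 29 = 2726 bytes
With TCO: reuse 1 frame = 29 bytes
Savings = 2726 - 29 = 2697

2697


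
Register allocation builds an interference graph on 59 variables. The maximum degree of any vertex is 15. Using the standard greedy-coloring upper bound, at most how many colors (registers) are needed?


Greedy coloring never needs more than (max_degree + 1) colors: when coloring a vertex, at most max_degree neighbors are already colored.
Upper bound = 15 + 1 = 16

16


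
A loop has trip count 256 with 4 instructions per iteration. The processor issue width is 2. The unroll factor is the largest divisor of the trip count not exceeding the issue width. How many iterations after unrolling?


Largest divisor of 256 <= 2 is 2
New iterations = 256 / 2 = 128

128


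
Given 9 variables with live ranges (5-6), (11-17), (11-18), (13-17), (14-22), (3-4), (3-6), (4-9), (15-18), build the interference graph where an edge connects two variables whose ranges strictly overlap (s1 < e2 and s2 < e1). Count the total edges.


Check all pairs for overlapping intervals.
Two intervals (s1,e1) and (s2,e2) overlap if s1 < e2 and s2 < e1.
v0 (5-6) vs v1..v8: overlaps v6, v7 -> 2
v1 (11-17) vs v2..v8: overlaps v2, v3, v4, v8 -> 4
v2 (11-18) vs v3..v8: overlaps v3, v4, v8 -> 3
v3 (13-17) vs v4..v8: overlaps v4, v8 -> 2
v4 (14-22) vs v5..v8: overlaps v8 -> 1
v5 (3-4) vs v6..v8: overlaps v6 -> 1
v6 (3-6) vs v7..v8: overlaps v7 -> 1
v7 (4-9) vs v8: overlaps none -> 0
Total overlapping pairs = 2 + 4 + 3 + 2 + 1 + 1 + 1 + 0 = 14

14


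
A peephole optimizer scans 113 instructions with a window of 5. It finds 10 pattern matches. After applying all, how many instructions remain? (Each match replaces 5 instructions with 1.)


Each match removes 4 instructions.
Total removed = 10 * 4 = 40
Remaining = 113 - 40 = 73

73


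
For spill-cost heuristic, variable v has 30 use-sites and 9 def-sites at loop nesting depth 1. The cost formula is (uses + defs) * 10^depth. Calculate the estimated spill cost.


uses + defs = 30 + 9 = 39
10^1 = 10
Spill cost = 39 * 10 = 390

390


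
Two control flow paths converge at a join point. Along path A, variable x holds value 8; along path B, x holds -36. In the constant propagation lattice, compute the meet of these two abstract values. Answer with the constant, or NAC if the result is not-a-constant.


Meet operation: if both paths give the same constant, result is that constant; if they differ, result is NAC (not-a-constant).
Path A: 8, Path B: -36 -> differ
Result: not-a-constant -> NAC

NAC


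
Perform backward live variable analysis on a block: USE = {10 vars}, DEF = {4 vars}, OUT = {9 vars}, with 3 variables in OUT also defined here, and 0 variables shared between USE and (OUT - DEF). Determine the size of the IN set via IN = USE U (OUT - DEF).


OUT - DEF: 9 - 3 = 6
|IN| = |USE| + |OUT - DEF| - |USE ∩ (OUT - DEF)| = 10 + 6 - 0 = 16

16


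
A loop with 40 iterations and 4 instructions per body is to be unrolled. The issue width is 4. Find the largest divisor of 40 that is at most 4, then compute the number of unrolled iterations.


Largest divisor of 40 <= 4 is 4
New iterations = 40 / 4 = 10

10


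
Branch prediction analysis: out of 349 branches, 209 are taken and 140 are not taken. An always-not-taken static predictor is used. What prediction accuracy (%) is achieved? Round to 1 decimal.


Predictor: always-not-taken
Correct predictions = 140
Accuracy = 140 / 349 * 100 = 40.1%

40.1


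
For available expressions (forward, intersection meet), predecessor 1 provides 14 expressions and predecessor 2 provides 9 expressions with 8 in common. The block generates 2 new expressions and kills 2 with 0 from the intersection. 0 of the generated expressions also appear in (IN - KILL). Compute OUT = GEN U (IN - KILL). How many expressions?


IN = intersection of predecessors = 8
IN - KILL = 8 - 0 = 8
|OUT| = |GEN| + |IN - KILL| - |GEN ∩ (IN - KILL)| = 2 + 8 - 0 = 10

10
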